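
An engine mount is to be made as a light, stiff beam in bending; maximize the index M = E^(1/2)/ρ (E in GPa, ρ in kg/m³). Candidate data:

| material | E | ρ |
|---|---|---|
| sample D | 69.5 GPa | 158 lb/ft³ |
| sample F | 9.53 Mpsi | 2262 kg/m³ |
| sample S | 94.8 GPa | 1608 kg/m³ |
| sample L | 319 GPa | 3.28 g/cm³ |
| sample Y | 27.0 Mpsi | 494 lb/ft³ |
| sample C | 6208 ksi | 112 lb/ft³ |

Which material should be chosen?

Putting every candidate on a common basis:
  sample D: E = 69.50 GPa, ρ = 2531 kg/m³
  sample F: E = 65.71 GPa, ρ = 2262 kg/m³
  sample S: E = 94.80 GPa, ρ = 1608 kg/m³
  sample L: E = 319.0 GPa, ρ = 3280 kg/m³
  sample Y: E = 186.2 GPa, ρ = 7913 kg/m³
  sample C: E = 42.80 GPa, ρ = 1794 kg/m³
  sample S: M = 6.06×10⁻³
  sample L: M = 5.45×10⁻³
  sample C: M = 3.65×10⁻³
  sample F: M = 3.58×10⁻³
  sample D: M = 3.29×10⁻³
  sample Y: M = 1.72×10⁻³
Highest index: sample S.

sample S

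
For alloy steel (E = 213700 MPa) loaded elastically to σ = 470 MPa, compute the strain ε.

2.20×10⁻³

E = 213700 MPa = 213.7 GPa = 213700 MPa.
ε = σ/E = 470 / 213700 = 2.20×10⁻³.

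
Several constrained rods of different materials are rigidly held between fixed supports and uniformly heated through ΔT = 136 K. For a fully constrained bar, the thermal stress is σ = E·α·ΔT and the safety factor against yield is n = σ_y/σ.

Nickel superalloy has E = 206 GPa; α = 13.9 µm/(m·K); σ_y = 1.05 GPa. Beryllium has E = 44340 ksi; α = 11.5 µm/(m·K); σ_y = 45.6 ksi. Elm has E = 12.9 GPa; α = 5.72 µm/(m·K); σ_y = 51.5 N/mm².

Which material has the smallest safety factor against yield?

beryllium

Per material, after unit conversion:
  nickel superalloy: E = 206.0, α = 13.9, σ_y = 1050 → σ = 389 MPa, n = 2.70
  beryllium: E = 305.7, α = 11.5, σ_y = 314.4 → σ = 478 MPa, n = 0.658
  elm: E = 12.90, α = 5.72, σ_y = 51.50 → σ = 10.0 MPa, n = 5.13
Smallest n: beryllium with n = 0.658.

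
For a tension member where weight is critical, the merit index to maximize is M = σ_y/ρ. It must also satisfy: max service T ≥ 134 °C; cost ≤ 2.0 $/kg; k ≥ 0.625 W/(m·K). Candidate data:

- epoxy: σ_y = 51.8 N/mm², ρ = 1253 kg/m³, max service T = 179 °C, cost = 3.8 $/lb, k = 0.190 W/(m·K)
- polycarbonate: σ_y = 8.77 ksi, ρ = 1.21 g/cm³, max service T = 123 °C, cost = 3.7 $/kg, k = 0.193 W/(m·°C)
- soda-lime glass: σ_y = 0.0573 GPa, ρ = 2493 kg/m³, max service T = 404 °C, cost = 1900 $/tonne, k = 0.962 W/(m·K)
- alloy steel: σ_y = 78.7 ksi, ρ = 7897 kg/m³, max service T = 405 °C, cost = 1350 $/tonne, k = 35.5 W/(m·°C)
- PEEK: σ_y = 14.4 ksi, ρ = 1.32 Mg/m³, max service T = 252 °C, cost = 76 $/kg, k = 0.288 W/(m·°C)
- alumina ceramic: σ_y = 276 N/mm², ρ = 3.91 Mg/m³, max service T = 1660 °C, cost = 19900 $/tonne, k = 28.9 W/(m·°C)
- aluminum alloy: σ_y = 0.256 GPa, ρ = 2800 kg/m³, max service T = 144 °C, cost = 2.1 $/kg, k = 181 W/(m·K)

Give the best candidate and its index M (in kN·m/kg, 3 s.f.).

alloy steel, M = 68.7 kN·m/kg

Screen on constraints: max service T ≥ 134 °C; cost ≤ 2.0 $/kg; k ≥ 0.625 W/(m·K). Survivors: soda-lime glass, alloy steel.
In SI units:
  soda-lime glass: σ_y = 57.30 MPa, ρ = 2493 kg/m³
  alloy steel: σ_y = 542.6 MPa, ρ = 7897 kg/m³
  alloy steel: M = 68.7 kN·m/kg
  soda-lime glass: M = 23.0 kN·m/kg
Alloy steel has the largest M.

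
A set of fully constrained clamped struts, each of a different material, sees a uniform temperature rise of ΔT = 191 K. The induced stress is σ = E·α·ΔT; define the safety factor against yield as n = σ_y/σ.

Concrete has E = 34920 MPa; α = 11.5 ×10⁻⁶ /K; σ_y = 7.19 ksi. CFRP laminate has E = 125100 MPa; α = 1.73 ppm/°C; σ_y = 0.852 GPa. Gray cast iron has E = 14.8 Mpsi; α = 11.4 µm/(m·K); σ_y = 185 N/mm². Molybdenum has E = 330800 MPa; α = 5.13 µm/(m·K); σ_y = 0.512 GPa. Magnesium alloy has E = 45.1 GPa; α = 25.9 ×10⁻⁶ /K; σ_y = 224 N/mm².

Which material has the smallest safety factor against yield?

With everything in SI (GPa, ×10⁻⁶/K, MPa):
  concrete: E = 34.92, α = 11.5, σ_y = 49.57 → σ = 76.7 MPa, n = 0.646
  CFRP laminate: E = 125.1, α = 1.73, σ_y = 852.0 → σ = 41.3 MPa, n = 20.6
  gray cast iron: E = 102.0, α = 11.4, σ_y = 185.0 → σ = 222 MPa, n = 0.833
  molybdenum: E = 330.8, α = 5.13, σ_y = 512.0 → σ = 324 MPa, n = 1.58
  magnesium alloy: E = 45.10, α = 25.9, σ_y = 224.0 → σ = 223 MPa, n = 1.00
The minimum is concrete at n = 0.646.

concrete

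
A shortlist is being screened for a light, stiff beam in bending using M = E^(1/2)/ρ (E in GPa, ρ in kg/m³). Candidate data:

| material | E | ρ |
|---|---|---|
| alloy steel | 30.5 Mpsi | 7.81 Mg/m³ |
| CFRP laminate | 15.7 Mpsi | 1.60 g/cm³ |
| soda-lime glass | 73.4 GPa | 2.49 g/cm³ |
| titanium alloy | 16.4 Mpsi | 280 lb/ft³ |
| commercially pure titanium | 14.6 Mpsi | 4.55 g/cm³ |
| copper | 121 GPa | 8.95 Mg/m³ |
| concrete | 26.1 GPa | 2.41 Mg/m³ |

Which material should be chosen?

CFRP laminate

After converting to SI:
  alloy steel: E = 210.3 GPa, ρ = 7810 kg/m³
  CFRP laminate: E = 108.2 GPa, ρ = 1600 kg/m³
  soda-lime glass: E = 73.40 GPa, ρ = 2490 kg/m³
  titanium alloy: E = 113.1 GPa, ρ = 4485 kg/m³
  commercially pure titanium: E = 100.7 GPa, ρ = 4550 kg/m³
  copper: E = 121.0 GPa, ρ = 8950 kg/m³
  concrete: E = 26.10 GPa, ρ = 2410 kg/m³
  CFRP laminate: M = 6.50×10⁻³
  soda-lime glass: M = 3.44×10⁻³
  titanium alloy: M = 2.37×10⁻³
  commercially pure titanium: M = 2.21×10⁻³
  concrete: M = 2.12×10⁻³
  alloy steel: M = 1.86×10⁻³
  copper: M = 1.23×10⁻³
The maximum is for CFRP laminate.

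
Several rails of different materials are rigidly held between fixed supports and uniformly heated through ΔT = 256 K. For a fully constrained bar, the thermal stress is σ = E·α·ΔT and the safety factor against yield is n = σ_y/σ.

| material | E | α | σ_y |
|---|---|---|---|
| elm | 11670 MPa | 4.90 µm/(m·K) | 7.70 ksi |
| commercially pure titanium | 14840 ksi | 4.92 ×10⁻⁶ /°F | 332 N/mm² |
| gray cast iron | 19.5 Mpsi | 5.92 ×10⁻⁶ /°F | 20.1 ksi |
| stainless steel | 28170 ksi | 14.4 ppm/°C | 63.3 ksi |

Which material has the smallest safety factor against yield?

Converting E to GPa, α to ×10⁻⁶/K, σ_y to MPa, then σ and n for each:
  elm: E = 11.67, α = 4.90, σ_y = 53.09 → σ = 14.6 MPa, n = 3.63
  commercially pure titanium: E = 102.3, α = 8.86, σ_y = 332.0 → σ = 232 MPa, n = 1.43
  gray cast iron: E = 134.4, α = 10.7, σ_y = 138.6 → σ = 367 MPa, n = 0.378
  stainless steel: E = 194.2, α = 14.4, σ_y = 436.4 → σ = 716 MPa, n = 0.610
Smallest n: gray cast iron with n = 0.378.

gray cast iron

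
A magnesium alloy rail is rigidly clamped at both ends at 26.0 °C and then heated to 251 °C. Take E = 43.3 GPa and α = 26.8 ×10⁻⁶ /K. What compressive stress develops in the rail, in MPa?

261 MPa

ΔT = 225.0 K. Constrained thermal stress σ = E·α·ΔT = 43.30×10³ MPa × 26.8×10⁻⁶ × 225.0 = 261 MPa (compressive).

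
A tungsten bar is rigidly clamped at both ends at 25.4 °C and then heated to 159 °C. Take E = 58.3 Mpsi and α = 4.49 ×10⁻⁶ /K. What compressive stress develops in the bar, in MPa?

E = 58.3 Mpsi = 402.0 GPa.
ΔT = 133.6 K. Constrained thermal stress σ = E·α·ΔT = 402.0×10³ MPa × 4.49×10⁻⁶ × 133.6 = 241 MPa (compressive).

241 MPa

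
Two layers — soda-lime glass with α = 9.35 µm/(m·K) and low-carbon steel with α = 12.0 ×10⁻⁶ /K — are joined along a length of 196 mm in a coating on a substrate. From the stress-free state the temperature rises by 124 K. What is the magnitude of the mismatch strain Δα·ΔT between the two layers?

Δα = |9.35 − 12.0|×10⁻⁶/K = 2.65×10⁻⁶/K.
Mismatch strain = Δα·ΔT = 2.65×10⁻⁶ × 124.0 = 3.29×10⁻⁴.

3.29×10⁻⁴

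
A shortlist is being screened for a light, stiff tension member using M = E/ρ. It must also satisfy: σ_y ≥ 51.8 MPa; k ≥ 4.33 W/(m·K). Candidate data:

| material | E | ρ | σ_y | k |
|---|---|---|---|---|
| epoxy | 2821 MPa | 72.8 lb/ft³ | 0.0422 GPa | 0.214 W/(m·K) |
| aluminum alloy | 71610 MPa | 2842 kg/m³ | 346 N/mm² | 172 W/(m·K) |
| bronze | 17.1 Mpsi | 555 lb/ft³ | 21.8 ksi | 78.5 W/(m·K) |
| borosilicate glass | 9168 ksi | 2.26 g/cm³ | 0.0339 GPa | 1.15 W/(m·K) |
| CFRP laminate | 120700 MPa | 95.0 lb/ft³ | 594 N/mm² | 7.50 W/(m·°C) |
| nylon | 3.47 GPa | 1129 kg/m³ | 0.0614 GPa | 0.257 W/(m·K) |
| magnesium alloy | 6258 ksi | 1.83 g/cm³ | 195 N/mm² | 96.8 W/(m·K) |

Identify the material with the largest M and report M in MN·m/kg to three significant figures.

CFRP laminate, M = 79.3 MN·m/kg

Screen on constraints: σ_y ≥ 51.8 MPa; k ≥ 4.33 W/(m·K). Survivors: aluminum alloy, bronze, CFRP laminate, magnesium alloy.
Normalizing units and computing the index:
  aluminum alloy: E = 71.61 GPa, ρ = 2842 kg/m³
  bronze: E = 117.9 GPa, ρ = 8890 kg/m³
  CFRP laminate: E = 120.7 GPa, ρ = 1522 kg/m³
  magnesium alloy: E = 43.15 GPa, ρ = 1830 kg/m³
  CFRP laminate: M = 79.3 MN·m/kg
  aluminum alloy: M = 25.2 MN·m/kg
  magnesium alloy: M = 23.6 MN·m/kg
  bronze: M = 13.3 MN·m/kg
CFRP laminate ranks first.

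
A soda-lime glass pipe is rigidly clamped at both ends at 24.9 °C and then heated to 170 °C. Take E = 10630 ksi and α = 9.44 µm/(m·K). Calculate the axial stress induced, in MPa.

100 MPa

E = 10630 ksi = 73.29 GPa.
ΔT = 145.1 K. Constrained thermal stress σ = E·α·ΔT = 73.29×10³ MPa × 9.44×10⁻⁶ × 145.1 = 100 MPa (compressive).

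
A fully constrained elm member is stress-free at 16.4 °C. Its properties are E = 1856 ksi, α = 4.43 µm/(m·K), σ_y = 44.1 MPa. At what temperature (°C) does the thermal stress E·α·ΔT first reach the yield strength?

794 °C

E = 1856 ksi = 12.80 GPa.
E·α·ΔT = 44.10 MPa ⇒ ΔT = 44.10 / (12.80×10³ × 4.43×10⁻⁶) = 777.9 K.
T = 16.4 + 777.9 = 794.3 °C.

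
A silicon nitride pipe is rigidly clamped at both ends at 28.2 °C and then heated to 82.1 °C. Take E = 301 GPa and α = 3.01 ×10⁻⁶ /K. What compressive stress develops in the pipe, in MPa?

48.8 MPa

ΔT = 53.90 K. Constrained thermal stress σ = E·α·ΔT = 301.0×10³ MPa × 3.01×10⁻⁶ × 53.90 = 48.8 MPa (compressive).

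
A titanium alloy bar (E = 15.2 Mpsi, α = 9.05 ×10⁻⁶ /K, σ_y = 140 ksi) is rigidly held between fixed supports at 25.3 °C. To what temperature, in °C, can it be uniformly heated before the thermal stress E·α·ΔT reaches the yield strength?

E = 15.2 Mpsi = 104.8 GPa.
σ_y = 140 ksi = 965.3 MPa.
E·α·ΔT = 965.3 MPa ⇒ ΔT = 965.3 / (104.8×10³ × 9.05×10⁻⁶) = 1018 K.
T = 25.3 + 1018 = 1043 °C.

1040 °C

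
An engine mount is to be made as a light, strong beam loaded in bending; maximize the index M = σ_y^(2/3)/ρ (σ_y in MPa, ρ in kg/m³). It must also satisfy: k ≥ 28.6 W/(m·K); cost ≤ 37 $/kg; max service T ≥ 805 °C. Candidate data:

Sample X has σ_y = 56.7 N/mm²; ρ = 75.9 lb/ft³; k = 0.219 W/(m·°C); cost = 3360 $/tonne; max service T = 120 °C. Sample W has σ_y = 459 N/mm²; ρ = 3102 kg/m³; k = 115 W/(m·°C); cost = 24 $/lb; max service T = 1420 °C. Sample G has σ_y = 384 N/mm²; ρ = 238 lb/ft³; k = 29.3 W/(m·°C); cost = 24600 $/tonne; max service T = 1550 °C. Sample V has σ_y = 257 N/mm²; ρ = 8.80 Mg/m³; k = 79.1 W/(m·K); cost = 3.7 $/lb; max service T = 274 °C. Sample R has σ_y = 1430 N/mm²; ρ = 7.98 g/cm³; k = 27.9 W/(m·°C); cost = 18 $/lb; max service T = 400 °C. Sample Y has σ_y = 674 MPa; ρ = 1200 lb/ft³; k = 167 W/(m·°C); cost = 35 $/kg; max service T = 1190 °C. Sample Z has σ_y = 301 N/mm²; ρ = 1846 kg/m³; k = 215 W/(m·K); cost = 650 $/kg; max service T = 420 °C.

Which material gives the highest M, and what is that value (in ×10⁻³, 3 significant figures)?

Screen on constraints: k ≥ 28.6 W/(m·K); cost ≤ 37 $/kg; max service T ≥ 805 °C. Survivors: sample G, sample Y.
Putting every candidate on a common basis:
  sample G: σ_y = 384.0 MPa, ρ = 3812 kg/m³
  sample Y: σ_y = 674.0 MPa, ρ = 19220 kg/m³
  sample G: M = 13.9×10⁻³
  sample Y: M = 4.00×10⁻³
Sample G has the largest M.

sample G, M = 13.9×10⁻³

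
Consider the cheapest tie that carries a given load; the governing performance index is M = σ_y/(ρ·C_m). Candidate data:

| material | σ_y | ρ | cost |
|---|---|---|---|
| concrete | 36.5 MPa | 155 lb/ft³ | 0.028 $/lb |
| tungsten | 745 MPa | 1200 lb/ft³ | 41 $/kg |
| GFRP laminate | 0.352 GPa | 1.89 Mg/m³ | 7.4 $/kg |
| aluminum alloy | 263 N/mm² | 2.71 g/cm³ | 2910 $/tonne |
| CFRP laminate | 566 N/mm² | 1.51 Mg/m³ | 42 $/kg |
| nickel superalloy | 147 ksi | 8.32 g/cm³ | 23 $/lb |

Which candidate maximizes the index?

concrete

In SI units:
  concrete: σ_y = 36.50 MPa, ρ = 2483 kg/m³, cost = 0.06173 $/kg
  tungsten: σ_y = 745.0 MPa, ρ = 19220 kg/m³, cost = 41.00 $/kg
  GFRP laminate: σ_y = 352.0 MPa, ρ = 1890 kg/m³, cost = 7.400 $/kg
  aluminum alloy: σ_y = 263.0 MPa, ρ = 2710 kg/m³, cost = 2.910 $/kg
  CFRP laminate: σ_y = 566.0 MPa, ρ = 1510 kg/m³, cost = 42.00 $/kg
  nickel superalloy: σ_y = 1014 MPa, ρ = 8320 kg/m³, cost = 50.71 $/kg
  concrete: M = 238 kN·m per $
  aluminum alloy: M = 33.3 kN·m per $
  GFRP laminate: M = 25.2 kN·m per $
  CFRP laminate: M = 8.92 kN·m per $
  nickel superalloy: M = 2.40 kN·m per $
  tungsten: M = 0.945 kN·m per $
The maximum is for concrete.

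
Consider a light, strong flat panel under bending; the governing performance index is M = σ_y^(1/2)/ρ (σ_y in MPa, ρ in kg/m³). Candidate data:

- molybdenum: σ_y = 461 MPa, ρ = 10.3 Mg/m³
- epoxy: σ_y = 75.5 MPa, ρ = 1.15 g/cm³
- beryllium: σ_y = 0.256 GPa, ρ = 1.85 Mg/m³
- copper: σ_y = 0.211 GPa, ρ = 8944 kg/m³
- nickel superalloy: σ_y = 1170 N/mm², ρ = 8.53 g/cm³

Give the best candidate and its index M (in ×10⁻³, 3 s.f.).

beryllium, M = 8.65×10⁻³

Convert each candidate to consistent units, then evaluate M:
  molybdenum: σ_y = 461.0 MPa, ρ = 10300 kg/m³
  epoxy: σ_y = 75.50 MPa, ρ = 1150 kg/m³
  beryllium: σ_y = 256.0 MPa, ρ = 1850 kg/m³
  copper: σ_y = 211.0 MPa, ρ = 8944 kg/m³
  nickel superalloy: σ_y = 1170 MPa, ρ = 8530 kg/m³
  beryllium: M = 8.65×10⁻³
  epoxy: M = 7.56×10⁻³
  nickel superalloy: M = 4.01×10⁻³
  molybdenum: M = 2.08×10⁻³
  copper: M = 1.62×10⁻³
The maximum is for beryllium.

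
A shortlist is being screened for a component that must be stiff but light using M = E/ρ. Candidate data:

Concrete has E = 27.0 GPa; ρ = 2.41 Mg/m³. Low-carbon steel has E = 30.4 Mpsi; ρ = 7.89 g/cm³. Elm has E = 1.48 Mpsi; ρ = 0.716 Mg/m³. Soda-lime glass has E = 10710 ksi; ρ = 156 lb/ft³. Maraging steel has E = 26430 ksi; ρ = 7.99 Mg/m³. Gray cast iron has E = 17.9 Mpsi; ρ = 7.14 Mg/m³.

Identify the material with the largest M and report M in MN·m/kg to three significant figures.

In SI units:
  concrete: E = 27.00 GPa, ρ = 2410 kg/m³
  low-carbon steel: E = 209.6 GPa, ρ = 7890 kg/m³
  elm: E = 10.20 GPa, ρ = 716.0 kg/m³
  soda-lime glass: E = 73.84 GPa, ρ = 2499 kg/m³
  maraging steel: E = 182.2 GPa, ρ = 7990 kg/m³
  gray cast iron: E = 123.4 GPa, ρ = 7140 kg/m³
  soda-lime glass: M = 29.6 MN·m/kg
  low-carbon steel: M = 26.6 MN·m/kg
  maraging steel: M = 22.8 MN·m/kg
  gray cast iron: M = 17.3 MN·m/kg
  elm: M = 14.3 MN·m/kg
  concrete: M = 11.2 MN·m/kg
Highest index: soda-lime glass.

soda-lime glass, M = 29.6 MN·m/kg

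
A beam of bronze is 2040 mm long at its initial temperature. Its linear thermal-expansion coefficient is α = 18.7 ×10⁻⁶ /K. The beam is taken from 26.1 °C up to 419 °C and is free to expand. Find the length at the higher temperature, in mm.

ΔT = 419 − 26.1 = 392.9 K.
ΔL = α·L₀·ΔT = 18.7×10⁻⁶ × 2040 mm × 392.9 K = 15.0 mm.
L = L₀ + ΔL = 2040 + 15.0 = 2055.0 mm.

2055.0 mm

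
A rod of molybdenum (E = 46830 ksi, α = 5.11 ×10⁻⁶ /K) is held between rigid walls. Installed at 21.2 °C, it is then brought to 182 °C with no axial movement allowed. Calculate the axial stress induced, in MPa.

E = 46830 ksi = 322.9 GPa.
ΔT = 160.8 K. Constrained thermal stress σ = E·α·ΔT = 322.9×10³ MPa × 5.11×10⁻⁶ × 160.8 = 265 MPa (compressive).

265 MPa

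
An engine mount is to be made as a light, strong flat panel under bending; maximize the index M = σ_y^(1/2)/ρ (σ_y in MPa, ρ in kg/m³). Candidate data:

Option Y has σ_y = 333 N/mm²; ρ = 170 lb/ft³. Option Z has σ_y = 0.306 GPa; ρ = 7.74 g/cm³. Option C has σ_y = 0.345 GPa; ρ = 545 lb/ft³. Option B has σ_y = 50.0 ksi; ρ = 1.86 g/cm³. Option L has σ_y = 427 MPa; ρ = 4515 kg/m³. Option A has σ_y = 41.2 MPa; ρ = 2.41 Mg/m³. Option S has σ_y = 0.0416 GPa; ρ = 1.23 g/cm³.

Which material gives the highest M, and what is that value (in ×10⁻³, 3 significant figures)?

Putting every candidate on a common basis:
  option Y: σ_y = 333.0 MPa, ρ = 2723 kg/m³
  option Z: σ_y = 306.0 MPa, ρ = 7740 kg/m³
  option C: σ_y = 345.0 MPa, ρ = 8730 kg/m³
  option B: σ_y = 344.7 MPa, ρ = 1860 kg/m³
  option L: σ_y = 427.0 MPa, ρ = 4515 kg/m³
  option A: σ_y = 41.20 MPa, ρ = 2410 kg/m³
  option S: σ_y = 41.60 MPa, ρ = 1230 kg/m³
  option B: M = 9.98×10⁻³
  option Y: M = 6.70×10⁻³
  option S: M = 5.24×10⁻³
  option L: M = 4.58×10⁻³
  option A: M = 2.66×10⁻³
  option Z: M = 2.26×10⁻³
  option C: M = 2.13×10⁻³
Option B ranks first.

option B, M = 9.98×10⁻³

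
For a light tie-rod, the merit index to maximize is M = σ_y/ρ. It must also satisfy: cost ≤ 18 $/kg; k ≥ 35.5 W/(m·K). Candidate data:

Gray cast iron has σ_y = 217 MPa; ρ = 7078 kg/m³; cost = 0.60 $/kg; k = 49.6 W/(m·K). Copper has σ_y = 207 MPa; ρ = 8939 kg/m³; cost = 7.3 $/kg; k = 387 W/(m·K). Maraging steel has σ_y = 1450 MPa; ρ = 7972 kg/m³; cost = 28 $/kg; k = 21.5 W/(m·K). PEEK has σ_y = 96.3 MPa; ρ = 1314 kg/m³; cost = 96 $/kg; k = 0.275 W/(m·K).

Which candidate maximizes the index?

gray cast iron

Screen on constraints: cost ≤ 18 $/kg; k ≥ 35.5 W/(m·K). Survivors: gray cast iron, copper.
Computing M directly (units already consistent):
  gray cast iron: M = 30.7 kN·m/kg
  copper: M = 23.2 kN·m/kg
The maximum is for gray cast iron.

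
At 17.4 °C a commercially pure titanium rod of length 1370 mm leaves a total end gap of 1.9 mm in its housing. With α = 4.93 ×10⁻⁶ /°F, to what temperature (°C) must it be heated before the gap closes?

174 °C

α = 4.93×10⁻⁶/°F × 9/5 = 8.87×10⁻⁶/K.
α·L₀·ΔT = 1.9 mm ⇒ ΔT = 1.9 / (8.87×10⁻⁶ × 1370.0) = 156.3 K.
T = 17.4 + 156.3 = 173.7 °C.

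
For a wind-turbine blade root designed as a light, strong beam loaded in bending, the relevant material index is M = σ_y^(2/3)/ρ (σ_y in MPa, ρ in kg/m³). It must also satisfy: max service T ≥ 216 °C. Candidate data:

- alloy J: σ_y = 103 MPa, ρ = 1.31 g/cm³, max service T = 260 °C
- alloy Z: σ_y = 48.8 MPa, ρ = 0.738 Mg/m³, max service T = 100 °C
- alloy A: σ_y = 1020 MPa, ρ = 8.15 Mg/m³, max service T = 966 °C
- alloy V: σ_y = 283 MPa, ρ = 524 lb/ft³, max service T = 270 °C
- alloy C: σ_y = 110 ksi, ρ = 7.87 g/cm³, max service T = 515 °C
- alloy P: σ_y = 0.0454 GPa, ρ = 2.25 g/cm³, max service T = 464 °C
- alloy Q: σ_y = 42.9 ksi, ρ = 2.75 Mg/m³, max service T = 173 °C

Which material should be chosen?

Screen on constraints: max service T ≥ 216 °C. Survivors: alloy J, alloy A, alloy V, alloy C, alloy P.
Putting every candidate on a common basis:
  alloy J: σ_y = 103.0 MPa, ρ = 1310 kg/m³
  alloy A: σ_y = 1020 MPa, ρ = 8150 kg/m³
  alloy V: σ_y = 283.0 MPa, ρ = 8394 kg/m³
  alloy C: σ_y = 758.4 MPa, ρ = 7870 kg/m³
  alloy P: σ_y = 45.40 MPa, ρ = 2250 kg/m³
  alloy J: M = 16.8×10⁻³
  alloy A: M = 12.4×10⁻³
  alloy C: M = 10.6×10⁻³
  alloy P: M = 5.66×10⁻³
  alloy V: M = 5.14×10⁻³
Alloy J has the largest M.

alloy J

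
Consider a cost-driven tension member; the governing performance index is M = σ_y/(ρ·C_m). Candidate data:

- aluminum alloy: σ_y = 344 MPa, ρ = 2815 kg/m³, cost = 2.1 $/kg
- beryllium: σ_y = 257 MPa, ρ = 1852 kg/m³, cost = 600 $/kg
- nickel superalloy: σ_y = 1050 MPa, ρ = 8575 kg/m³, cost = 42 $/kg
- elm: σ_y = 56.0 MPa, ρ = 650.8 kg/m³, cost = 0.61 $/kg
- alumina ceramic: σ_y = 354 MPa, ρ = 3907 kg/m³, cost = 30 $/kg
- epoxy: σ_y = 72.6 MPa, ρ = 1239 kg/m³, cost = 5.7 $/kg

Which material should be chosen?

elm

Computing M directly (units already consistent):
  elm: M = 141 kN·m per $
  aluminum alloy: M = 58.2 kN·m per $
  epoxy: M = 10.3 kN·m per $
  alumina ceramic: M = 3.02 kN·m per $
  nickel superalloy: M = 2.92 kN·m per $
  beryllium: M = 0.231 kN·m per $
The maximum is for elm.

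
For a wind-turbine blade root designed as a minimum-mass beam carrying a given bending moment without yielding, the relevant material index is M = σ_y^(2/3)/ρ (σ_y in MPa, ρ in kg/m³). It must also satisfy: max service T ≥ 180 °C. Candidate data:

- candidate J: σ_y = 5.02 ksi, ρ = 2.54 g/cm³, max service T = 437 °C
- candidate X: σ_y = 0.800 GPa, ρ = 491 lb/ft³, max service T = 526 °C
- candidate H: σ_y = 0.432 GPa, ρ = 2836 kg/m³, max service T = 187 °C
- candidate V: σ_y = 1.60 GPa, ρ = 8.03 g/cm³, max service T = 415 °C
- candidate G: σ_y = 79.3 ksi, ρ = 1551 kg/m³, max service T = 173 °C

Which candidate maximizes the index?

candidate H

Screen on constraints: max service T ≥ 180 °C. Survivors: candidate J, candidate X, candidate H, candidate V.
Putting every candidate on a common basis:
  candidate J: σ_y = 34.61 MPa, ρ = 2540 kg/m³
  candidate X: σ_y = 800.0 MPa, ρ = 7865 kg/m³
  candidate H: σ_y = 432.0 MPa, ρ = 2836 kg/m³
  candidate V: σ_y = 1600 MPa, ρ = 8030 kg/m³
  candidate H: M = 20.2×10⁻³
  candidate V: M = 17.0×10⁻³
  candidate X: M = 11.0×10⁻³
  candidate J: M = 4.18×10⁻³
The maximum is for candidate H.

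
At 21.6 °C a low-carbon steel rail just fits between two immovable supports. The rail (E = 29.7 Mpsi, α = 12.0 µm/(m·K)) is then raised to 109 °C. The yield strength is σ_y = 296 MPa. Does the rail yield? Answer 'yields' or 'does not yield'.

does not yield

E = 29.7 Mpsi = 204.8 GPa.
ΔT = 87.40 K. Constrained thermal stress σ = E·α·ΔT = 204.8×10³ MPa × 12.0×10⁻⁶ × 87.40 = 215 MPa (compressive).
Compare to σ_y = 296 MPa: σ < σ_y, so it does not yield.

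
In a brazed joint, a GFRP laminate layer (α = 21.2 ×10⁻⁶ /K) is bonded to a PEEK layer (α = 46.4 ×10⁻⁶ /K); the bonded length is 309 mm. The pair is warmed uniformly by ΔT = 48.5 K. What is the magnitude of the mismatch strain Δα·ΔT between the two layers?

1.22×10⁻³

Δα = |21.2 − 46.4|×10⁻⁶/K = 25.2×10⁻⁶/K.
Mismatch strain = Δα·ΔT = 25.2×10⁻⁶ × 48.5 = 1.22×10⁻³.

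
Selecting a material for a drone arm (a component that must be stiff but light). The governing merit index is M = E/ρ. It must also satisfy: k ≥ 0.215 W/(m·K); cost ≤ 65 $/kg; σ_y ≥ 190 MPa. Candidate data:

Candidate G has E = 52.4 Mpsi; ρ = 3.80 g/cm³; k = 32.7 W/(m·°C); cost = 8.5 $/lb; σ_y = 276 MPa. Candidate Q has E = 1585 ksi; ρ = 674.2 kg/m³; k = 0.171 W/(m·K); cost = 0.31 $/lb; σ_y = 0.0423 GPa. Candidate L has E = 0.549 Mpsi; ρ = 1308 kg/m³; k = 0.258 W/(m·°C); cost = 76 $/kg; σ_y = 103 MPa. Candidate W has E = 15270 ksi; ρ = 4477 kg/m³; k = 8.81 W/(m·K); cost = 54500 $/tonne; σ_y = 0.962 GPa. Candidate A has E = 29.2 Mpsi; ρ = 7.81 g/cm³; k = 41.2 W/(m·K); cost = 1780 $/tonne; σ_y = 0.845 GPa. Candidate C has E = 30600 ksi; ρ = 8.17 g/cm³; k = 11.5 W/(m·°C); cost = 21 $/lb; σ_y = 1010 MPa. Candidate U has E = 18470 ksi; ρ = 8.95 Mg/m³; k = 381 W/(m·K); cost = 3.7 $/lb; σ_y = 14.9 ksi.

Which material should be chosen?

candidate G

Screen on constraints: k ≥ 0.215 W/(m·K); cost ≤ 65 $/kg; σ_y ≥ 190 MPa. Survivors: candidate G, candidate W, candidate A, candidate C.
Convert each candidate to consistent units, then evaluate M:
  candidate G: E = 361.3 GPa, ρ = 3800 kg/m³
  candidate W: E = 105.3 GPa, ρ = 4477 kg/m³
  candidate A: E = 201.3 GPa, ρ = 7810 kg/m³
  candidate C: E = 211.0 GPa, ρ = 8170 kg/m³
  candidate G: M = 95.1 MN·m/kg
  candidate C: M = 25.8 MN·m/kg
  candidate A: M = 25.8 MN·m/kg
  candidate W: M = 23.5 MN·m/kg
The maximum is for candidate G.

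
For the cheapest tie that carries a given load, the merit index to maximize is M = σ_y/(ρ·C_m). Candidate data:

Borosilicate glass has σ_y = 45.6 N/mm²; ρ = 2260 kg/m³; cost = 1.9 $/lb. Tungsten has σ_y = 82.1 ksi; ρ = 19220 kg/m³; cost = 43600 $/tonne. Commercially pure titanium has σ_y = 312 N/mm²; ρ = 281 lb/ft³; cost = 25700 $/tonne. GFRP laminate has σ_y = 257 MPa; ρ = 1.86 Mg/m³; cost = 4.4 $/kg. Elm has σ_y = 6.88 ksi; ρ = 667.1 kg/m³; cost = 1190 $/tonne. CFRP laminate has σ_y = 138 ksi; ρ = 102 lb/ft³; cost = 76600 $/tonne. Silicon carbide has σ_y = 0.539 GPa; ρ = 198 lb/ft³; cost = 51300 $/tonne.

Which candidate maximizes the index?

Putting every candidate on a common basis:
  borosilicate glass: σ_y = 45.60 MPa, ρ = 2260 kg/m³, cost = 4.189 $/kg
  tungsten: σ_y = 566.1 MPa, ρ = 19220 kg/m³, cost = 43.60 $/kg
  commercially pure titanium: σ_y = 312.0 MPa, ρ = 4501 kg/m³, cost = 25.70 $/kg
  GFRP laminate: σ_y = 257.0 MPa, ρ = 1860 kg/m³, cost = 4.400 $/kg
  elm: σ_y = 47.44 MPa, ρ = 667.1 kg/m³, cost = 1.190 $/kg
  CFRP laminate: σ_y = 951.5 MPa, ρ = 1634 kg/m³, cost = 76.60 $/kg
  silicon carbide: σ_y = 539.0 MPa, ρ = 3172 kg/m³, cost = 51.30 $/kg
  elm: M = 59.8 kN·m per $
  GFRP laminate: M = 31.4 kN·m per $
  CFRP laminate: M = 7.60 kN·m per $
  borosilicate glass: M = 4.82 kN·m per $
  silicon carbide: M = 3.31 kN·m per $
  commercially pure titanium: M = 2.70 kN·m per $
  tungsten: M = 0.675 kN·m per $
Elm ranks first.

elm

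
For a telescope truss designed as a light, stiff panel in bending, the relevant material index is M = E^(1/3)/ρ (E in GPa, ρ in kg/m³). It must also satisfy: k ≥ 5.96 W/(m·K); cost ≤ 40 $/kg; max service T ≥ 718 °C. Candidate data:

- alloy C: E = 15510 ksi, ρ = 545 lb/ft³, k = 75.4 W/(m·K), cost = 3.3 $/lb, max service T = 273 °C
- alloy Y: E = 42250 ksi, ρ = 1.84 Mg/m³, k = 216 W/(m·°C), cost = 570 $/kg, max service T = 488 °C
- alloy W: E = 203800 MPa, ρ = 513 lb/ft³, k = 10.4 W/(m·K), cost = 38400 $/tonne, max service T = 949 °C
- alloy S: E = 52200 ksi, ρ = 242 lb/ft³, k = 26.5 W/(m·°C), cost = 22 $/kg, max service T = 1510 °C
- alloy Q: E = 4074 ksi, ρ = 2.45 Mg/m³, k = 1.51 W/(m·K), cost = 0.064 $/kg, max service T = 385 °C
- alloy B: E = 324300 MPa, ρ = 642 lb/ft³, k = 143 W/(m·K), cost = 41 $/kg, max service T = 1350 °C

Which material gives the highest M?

alloy S

Screen on constraints: k ≥ 5.96 W/(m·K); cost ≤ 40 $/kg; max service T ≥ 718 °C. Survivors: alloy W, alloy S.
In SI units:
  alloy W: E = 203.8 GPa, ρ = 8217 kg/m³
  alloy S: E = 359.9 GPa, ρ = 3876 kg/m³
  alloy S: M = 1.83×10⁻³
  alloy W: M = 0.716×10⁻³
Alloy S has the largest M.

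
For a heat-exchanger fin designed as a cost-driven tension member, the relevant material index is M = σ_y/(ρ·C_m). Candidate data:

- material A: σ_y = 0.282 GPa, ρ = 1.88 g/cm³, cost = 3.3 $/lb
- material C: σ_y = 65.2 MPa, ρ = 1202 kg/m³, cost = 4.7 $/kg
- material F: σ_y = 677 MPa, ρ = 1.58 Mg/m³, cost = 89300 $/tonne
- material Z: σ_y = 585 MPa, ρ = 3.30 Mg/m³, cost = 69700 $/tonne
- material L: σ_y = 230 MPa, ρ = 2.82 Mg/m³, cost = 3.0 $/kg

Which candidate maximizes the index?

After converting to SI:
  material A: σ_y = 282.0 MPa, ρ = 1880 kg/m³, cost = 7.275 $/kg
  material C: σ_y = 65.20 MPa, ρ = 1202 kg/m³, cost = 4.700 $/kg
  material F: σ_y = 677.0 MPa, ρ = 1580 kg/m³, cost = 89.30 $/kg
  material Z: σ_y = 585.0 MPa, ρ = 3300 kg/m³, cost = 69.70 $/kg
  material L: σ_y = 230.0 MPa, ρ = 2820 kg/m³, cost = 3.000 $/kg
  material L: M = 27.2 kN·m per $
  material A: M = 20.6 kN·m per $
  material C: M = 11.5 kN·m per $
  material F: M = 4.80 kN·m per $
  material Z: M = 2.54 kN·m per $
The maximum is for material L.

material L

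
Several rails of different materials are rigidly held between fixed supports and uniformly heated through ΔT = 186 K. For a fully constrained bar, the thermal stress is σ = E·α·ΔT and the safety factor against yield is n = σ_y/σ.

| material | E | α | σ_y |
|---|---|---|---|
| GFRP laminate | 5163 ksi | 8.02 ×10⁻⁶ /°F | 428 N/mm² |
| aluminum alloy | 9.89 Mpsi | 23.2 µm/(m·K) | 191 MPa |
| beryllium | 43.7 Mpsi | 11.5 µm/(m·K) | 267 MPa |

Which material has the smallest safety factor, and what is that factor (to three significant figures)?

Per material, after unit conversion:
  GFRP laminate: E = 35.60, α = 14.4, σ_y = 428.0 → σ = 95.6 MPa, n = 4.48
  aluminum alloy: E = 68.19, α = 23.2, σ_y = 191.0 → σ = 294 MPa, n = 0.649
  beryllium: E = 301.3, α = 11.5, σ_y = 267.0 → σ = 644 MPa, n = 0.414
Beryllium has the lowest safety factor, n = 0.414.

beryllium, n = 0.414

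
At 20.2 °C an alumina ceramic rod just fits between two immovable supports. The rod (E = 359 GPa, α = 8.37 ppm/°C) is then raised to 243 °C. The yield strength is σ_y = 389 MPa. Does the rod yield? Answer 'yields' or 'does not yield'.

yields

ΔT = 222.8 K. Constrained thermal stress σ = E·α·ΔT = 359.0×10³ MPa × 8.37×10⁻⁶ × 222.8 = 669 MPa (compressive).
Compare to σ_y = 389 MPa: σ ≥ σ_y, so it yields.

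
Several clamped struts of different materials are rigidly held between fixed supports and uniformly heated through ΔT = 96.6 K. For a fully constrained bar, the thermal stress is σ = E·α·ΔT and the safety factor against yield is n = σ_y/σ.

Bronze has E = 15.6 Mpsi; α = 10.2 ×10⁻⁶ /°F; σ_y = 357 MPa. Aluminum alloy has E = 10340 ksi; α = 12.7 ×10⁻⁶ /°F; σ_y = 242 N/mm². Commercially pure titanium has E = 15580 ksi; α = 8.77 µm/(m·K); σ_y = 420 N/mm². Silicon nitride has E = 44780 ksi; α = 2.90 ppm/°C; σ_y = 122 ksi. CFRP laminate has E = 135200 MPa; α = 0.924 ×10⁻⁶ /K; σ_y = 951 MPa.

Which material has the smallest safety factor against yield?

aluminum alloy

Per material, after unit conversion:
  bronze: E = 107.6, α = 18.4, σ_y = 357.0 → σ = 191 MPa, n = 1.87
  aluminum alloy: E = 71.29, α = 22.9, σ_y = 242.0 → σ = 157 MPa, n = 1.54
  commercially pure titanium: E = 107.4, α = 8.77, σ_y = 420.0 → σ = 91.0 MPa, n = 4.62
  silicon nitride: E = 308.7, α = 2.90, σ_y = 841.2 → σ = 86.5 MPa, n = 9.73
  CFRP laminate: E = 135.2, α = 0.924, σ_y = 951.0 → σ = 12.1 MPa, n = 78.8
Smallest n: aluminum alloy with n = 1.54.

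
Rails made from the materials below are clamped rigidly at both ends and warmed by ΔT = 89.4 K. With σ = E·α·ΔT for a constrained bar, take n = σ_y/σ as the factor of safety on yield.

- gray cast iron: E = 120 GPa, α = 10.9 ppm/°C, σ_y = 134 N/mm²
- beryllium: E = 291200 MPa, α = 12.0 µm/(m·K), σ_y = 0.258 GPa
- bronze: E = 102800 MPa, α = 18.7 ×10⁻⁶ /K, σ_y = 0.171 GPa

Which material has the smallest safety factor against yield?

In consistent units (E in GPa, α in ×10⁻⁶/K, σ_y in MPa):
  gray cast iron: E = 120.0, α = 10.9, σ_y = 134.0 → σ = 117 MPa, n = 1.15
  beryllium: E = 291.2, α = 12.0, σ_y = 258.0 → σ = 312 MPa, n = 0.826
  bronze: E = 102.8, α = 18.7, σ_y = 171.0 → σ = 172 MPa, n = 0.995
Beryllium has the lowest safety factor, n = 0.826.

beryllium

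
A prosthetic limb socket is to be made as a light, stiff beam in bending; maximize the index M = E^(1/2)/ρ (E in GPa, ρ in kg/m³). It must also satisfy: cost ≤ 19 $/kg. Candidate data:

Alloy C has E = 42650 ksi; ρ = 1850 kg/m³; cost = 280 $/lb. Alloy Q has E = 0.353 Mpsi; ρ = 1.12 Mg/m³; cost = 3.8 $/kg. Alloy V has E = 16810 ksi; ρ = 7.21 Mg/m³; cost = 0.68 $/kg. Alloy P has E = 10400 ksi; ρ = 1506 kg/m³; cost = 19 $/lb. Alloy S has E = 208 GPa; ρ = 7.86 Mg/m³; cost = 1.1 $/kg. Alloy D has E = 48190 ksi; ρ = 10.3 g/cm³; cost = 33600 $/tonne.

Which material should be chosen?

alloy S

Screen on constraints: cost ≤ 19 $/kg. Survivors: alloy Q, alloy V, alloy S.
Normalizing units and computing the index:
  alloy Q: E = 2.434 GPa, ρ = 1120 kg/m³
  alloy V: E = 115.9 GPa, ρ = 7210 kg/m³
  alloy S: E = 208.0 GPa, ρ = 7860 kg/m³
  alloy S: M = 1.83×10⁻³
  alloy V: M = 1.49×10⁻³
  alloy Q: M = 1.39×10⁻³
Alloy S has the largest M.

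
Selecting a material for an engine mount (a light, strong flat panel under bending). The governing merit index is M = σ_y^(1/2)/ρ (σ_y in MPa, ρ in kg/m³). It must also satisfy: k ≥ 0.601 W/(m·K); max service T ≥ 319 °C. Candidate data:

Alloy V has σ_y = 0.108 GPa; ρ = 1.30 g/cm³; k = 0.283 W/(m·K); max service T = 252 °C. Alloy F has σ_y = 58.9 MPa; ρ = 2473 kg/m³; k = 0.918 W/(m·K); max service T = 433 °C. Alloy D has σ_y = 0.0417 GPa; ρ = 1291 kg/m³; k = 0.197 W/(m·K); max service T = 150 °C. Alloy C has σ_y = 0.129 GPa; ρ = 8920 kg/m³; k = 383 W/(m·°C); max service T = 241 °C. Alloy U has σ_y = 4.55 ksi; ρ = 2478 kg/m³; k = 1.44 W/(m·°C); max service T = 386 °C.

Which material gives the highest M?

Screen on constraints: k ≥ 0.601 W/(m·K); max service T ≥ 319 °C. Survivors: alloy F, alloy U.
After converting to SI:
  alloy F: σ_y = 58.90 MPa, ρ = 2473 kg/m³
  alloy U: σ_y = 31.37 MPa, ρ = 2478 kg/m³
  alloy F: M = 3.10×10⁻³
  alloy U: M = 2.26×10⁻³
Alloy F has the largest M.

alloy F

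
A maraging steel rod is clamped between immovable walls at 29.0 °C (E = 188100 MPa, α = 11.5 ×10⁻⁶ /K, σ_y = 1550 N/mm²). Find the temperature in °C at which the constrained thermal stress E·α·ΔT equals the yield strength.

746 °C

E = 188100 MPa = 188.1 GPa.
σ_y = 1550 N/mm² = 1550 MPa.
E·α·ΔT = 1550 MPa ⇒ ΔT = 1550 / (188.1×10³ × 11.5×10⁻⁶) = 716.5 K.
T = 29.0 + 716.5 = 745.5 °C.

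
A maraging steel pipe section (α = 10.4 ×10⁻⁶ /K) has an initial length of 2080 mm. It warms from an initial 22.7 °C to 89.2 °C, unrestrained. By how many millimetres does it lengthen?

ΔT = 89.2 − 22.7 = 66.50 K.
ΔL = α·L₀·ΔT = 10.4×10⁻⁶ × 2080 mm × 66.50 K = 1.44 mm.

1.44 mm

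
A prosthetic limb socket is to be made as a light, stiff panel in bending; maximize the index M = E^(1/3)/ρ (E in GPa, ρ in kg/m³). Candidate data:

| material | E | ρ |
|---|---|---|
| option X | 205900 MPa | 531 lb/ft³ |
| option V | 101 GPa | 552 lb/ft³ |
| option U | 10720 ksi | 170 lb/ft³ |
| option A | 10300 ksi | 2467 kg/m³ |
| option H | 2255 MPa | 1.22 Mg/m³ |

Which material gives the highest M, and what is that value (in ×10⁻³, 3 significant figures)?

option A, M = 1.68×10⁻³

In SI units:
  option X: E = 205.9 GPa, ρ = 8506 kg/m³
  option V: E = 101.0 GPa, ρ = 8842 kg/m³
  option U: E = 73.91 GPa, ρ = 2723 kg/m³
  option A: E = 71.02 GPa, ρ = 2467 kg/m³
  option H: E = 2.255 GPa, ρ = 1220 kg/m³
  option A: M = 1.68×10⁻³
  option U: M = 1.54×10⁻³
  option H: M = 1.07×10⁻³
  option X: M = 0.694×10⁻³
  option V: M = 0.527×10⁻³
The maximum is for option A.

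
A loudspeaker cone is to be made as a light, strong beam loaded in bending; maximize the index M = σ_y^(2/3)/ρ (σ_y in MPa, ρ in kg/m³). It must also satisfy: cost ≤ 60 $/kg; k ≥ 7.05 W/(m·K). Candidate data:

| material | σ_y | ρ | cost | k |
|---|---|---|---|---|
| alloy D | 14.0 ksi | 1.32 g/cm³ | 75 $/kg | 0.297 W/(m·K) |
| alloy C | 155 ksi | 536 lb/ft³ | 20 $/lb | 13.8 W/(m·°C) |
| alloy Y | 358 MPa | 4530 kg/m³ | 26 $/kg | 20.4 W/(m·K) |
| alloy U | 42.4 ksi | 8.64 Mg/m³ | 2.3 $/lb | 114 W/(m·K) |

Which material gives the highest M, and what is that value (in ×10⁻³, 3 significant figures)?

alloy C, M = 12.2×10⁻³

Screen on constraints: cost ≤ 60 $/kg; k ≥ 7.05 W/(m·K). Survivors: alloy C, alloy Y, alloy U.
Normalizing units and computing the index:
  alloy C: σ_y = 1069 MPa, ρ = 8586 kg/m³
  alloy Y: σ_y = 358.0 MPa, ρ = 4530 kg/m³
  alloy U: σ_y = 292.3 MPa, ρ = 8640 kg/m³
  alloy C: M = 12.2×10⁻³
  alloy Y: M = 11.1×10⁻³
  alloy U: M = 5.10×10⁻³
The maximum is for alloy C.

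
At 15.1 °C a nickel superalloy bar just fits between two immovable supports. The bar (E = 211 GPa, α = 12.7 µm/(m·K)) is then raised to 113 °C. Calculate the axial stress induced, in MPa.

262 MPa

ΔT = 97.90 K. Constrained thermal stress σ = E·α·ΔT = 211.0×10³ MPa × 12.7×10⁻⁶ × 97.90 = 262 MPa (compressive).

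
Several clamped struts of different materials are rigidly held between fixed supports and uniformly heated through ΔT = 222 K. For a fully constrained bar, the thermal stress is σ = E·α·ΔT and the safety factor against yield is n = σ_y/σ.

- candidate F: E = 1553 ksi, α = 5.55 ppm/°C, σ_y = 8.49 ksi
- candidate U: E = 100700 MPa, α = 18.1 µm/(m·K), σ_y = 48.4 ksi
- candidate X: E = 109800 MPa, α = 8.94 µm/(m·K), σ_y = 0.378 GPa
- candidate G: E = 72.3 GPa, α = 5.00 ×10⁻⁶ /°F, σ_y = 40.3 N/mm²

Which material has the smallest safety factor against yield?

Per material, after unit conversion:
  candidate F: E = 10.71, α = 5.55, σ_y = 58.54 → σ = 13.2 MPa, n = 4.44
  candidate U: E = 100.7, α = 18.1, σ_y = 333.7 → σ = 405 MPa, n = 0.825
  candidate X: E = 109.8, α = 8.94, σ_y = 378.0 → σ = 218 MPa, n = 1.73
  candidate G: E = 72.30, α = 9.00, σ_y = 40.30 → σ = 144 MPa, n = 0.279
Candidate G has the lowest safety factor, n = 0.279.

candidate G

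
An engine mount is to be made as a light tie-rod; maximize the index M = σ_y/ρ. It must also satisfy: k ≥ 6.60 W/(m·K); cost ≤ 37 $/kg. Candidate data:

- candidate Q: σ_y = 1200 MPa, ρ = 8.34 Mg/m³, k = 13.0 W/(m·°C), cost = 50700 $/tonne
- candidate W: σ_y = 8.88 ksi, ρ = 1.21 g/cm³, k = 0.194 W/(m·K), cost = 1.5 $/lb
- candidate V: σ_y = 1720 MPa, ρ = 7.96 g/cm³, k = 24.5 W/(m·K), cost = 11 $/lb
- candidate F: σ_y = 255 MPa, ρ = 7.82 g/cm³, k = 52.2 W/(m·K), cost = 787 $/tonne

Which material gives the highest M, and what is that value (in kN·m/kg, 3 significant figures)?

Screen on constraints: k ≥ 6.60 W/(m·K); cost ≤ 37 $/kg. Survivors: candidate V, candidate F.
After converting to SI:
  candidate V: σ_y = 1720 MPa, ρ = 7960 kg/m³
  candidate F: σ_y = 255.0 MPa, ρ = 7820 kg/m³
  candidate V: M = 216 kN·m/kg
  candidate F: M = 32.6 kN·m/kg
Candidate V ranks first.

candidate V, M = 216 kN·m/kg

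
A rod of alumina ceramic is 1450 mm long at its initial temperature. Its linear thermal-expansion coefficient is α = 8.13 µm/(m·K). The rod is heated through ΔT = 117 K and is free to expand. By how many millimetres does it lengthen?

1.38 mm

ΔL = α·L₀·ΔT = 8.13×10⁻⁶ × 1450 mm × 117.0 K = 1.38 mm.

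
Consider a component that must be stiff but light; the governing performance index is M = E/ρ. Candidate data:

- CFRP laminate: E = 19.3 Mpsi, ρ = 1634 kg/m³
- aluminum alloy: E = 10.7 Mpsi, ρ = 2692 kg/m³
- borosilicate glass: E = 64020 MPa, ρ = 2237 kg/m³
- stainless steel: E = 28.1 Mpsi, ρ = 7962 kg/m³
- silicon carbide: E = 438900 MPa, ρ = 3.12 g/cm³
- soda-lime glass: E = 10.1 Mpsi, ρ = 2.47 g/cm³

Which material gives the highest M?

silicon carbide

Convert each candidate to consistent units, then evaluate M:
  CFRP laminate: E = 133.1 GPa, ρ = 1634 kg/m³
  aluminum alloy: E = 73.77 GPa, ρ = 2692 kg/m³
  borosilicate glass: E = 64.02 GPa, ρ = 2237 kg/m³
  stainless steel: E = 193.7 GPa, ρ = 7962 kg/m³
  silicon carbide: E = 438.9 GPa, ρ = 3120 kg/m³
  soda-lime glass: E = 69.64 GPa, ρ = 2470 kg/m³
  silicon carbide: M = 141 MN·m/kg
  CFRP laminate: M = 81.4 MN·m/kg
  borosilicate glass: M = 28.6 MN·m/kg
  soda-lime glass: M = 28.2 MN·m/kg
  aluminum alloy: M = 27.4 MN·m/kg
  stainless steel: M = 24.3 MN·m/kg
Highest index: silicon carbide.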